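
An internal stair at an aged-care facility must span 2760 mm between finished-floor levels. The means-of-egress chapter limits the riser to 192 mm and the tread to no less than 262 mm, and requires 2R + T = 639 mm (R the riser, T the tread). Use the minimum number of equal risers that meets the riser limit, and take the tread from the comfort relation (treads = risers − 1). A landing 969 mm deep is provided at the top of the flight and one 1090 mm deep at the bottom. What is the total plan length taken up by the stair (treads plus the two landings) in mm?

2760 / 192 = 14.38, so 15 risers are needed.
Each riser is 2760/15 = 184 mm (≤ 192 mm).
Tread T = 639 − 2 × 184 = 271 mm (≥ 262 mm).
Going = (15 − 1) × 271 = 3794 mm.
Enclosure = 3794 + 969 + 1090 = 5853 mm.

5853 mm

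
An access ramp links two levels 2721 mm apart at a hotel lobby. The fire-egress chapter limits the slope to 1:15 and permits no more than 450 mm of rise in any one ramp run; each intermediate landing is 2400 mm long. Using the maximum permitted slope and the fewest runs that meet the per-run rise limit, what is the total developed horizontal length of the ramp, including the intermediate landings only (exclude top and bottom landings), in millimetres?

2721 / 450 = 6.05, so 7 ramp runs are needed. That means 6 intermediate landings.
Ramp run (horizontal) at 1:15: 2721 × 15 = 40815 mm.
Intermediate landings: 6 × 2400 = 14400 mm.
Total developed length = 40815 + 14400 = 55215 mm.

55215 mm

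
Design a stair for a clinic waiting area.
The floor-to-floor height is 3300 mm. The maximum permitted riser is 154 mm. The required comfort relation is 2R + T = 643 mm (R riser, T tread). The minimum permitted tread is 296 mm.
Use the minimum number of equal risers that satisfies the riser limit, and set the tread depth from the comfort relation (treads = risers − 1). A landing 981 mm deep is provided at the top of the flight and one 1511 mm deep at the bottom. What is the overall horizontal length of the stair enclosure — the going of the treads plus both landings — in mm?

9695 mm

⌈3300/154⌉ = 22 risers.
Each riser is 3300/22 = 150 mm (≤ 154 mm).
From 2R + T = 643: T = 643 − 300 = 343 mm.
Going = (22 − 1) × 343 = 7203 mm.
Enclosure = 7203 + 981 + 1511 = 9695 mm.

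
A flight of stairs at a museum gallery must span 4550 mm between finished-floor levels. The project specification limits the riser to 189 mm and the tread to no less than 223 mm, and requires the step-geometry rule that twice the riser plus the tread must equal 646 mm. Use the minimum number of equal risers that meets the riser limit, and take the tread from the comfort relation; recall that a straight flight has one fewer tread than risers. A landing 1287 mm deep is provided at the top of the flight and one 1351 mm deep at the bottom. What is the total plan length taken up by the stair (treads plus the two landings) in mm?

At most 189 each: 4550/189 = 24.07, giving 25 risers.
Each riser is 4550/25 = 182 mm (≤ 189 mm).
T = 646 − 2·182 = 282 mm, which satisfies the 223 mm minimum.
25 risers give 24 treads; going = 24 × 282 = 6768 mm.
Add landings: 6768 + 1287 + 1351 = 9406 mm.

9406 mm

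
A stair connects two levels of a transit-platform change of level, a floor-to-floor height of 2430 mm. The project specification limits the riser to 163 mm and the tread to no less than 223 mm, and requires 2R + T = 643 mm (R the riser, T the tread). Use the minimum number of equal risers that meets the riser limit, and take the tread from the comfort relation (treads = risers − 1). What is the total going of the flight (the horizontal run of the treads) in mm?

4466 mm

2430 / 163 = 14.91, so 15 risers are needed.
Riser R = 2430 / 15 = 162 mm, within the 163 mm limit.
T = 643 − 2·162 = 319 mm, which satisfies the 223 mm minimum.
Treads = 15 − 1 = 14; going = 14 × 319 = 4466 mm.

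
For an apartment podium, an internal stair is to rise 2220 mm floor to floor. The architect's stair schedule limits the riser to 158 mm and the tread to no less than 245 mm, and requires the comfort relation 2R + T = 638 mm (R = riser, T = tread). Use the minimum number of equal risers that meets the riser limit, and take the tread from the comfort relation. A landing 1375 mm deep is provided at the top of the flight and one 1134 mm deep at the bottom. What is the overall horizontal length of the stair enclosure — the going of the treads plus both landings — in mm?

7297 mm

2220 / 158 = 14.051 → round up to 15 risers.
R = 2220 ÷ 15 = 148 mm.
Tread T = 638 − 2 × 148 = 342 mm (≥ 245 mm).
Treads = 15 − 1 = 14; going = 14 × 342 = 4788 mm.
Enclosure = 4788 + 1375 + 1134 = 7297 mm.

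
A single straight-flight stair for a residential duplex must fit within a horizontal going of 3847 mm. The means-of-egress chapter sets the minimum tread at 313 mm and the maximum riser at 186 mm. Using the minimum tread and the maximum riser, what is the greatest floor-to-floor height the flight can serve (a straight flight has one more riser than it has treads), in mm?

2418 mm

3847 / 313 = 12.29, so 12 treads fit.
Risers = treads + 1 = 13.
Maximum height = 13 × 186 = 2418 mm.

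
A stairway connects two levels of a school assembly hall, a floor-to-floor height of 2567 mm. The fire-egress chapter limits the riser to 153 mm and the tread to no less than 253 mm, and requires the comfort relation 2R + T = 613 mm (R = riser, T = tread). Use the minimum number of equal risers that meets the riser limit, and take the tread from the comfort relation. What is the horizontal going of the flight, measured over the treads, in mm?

4976 mm

⌈2567/153⌉ = 17 risers.
Each riser is 2567/17 = 151 mm (≤ 153 mm).
T = 613 − 2·151 = 311 mm, which satisfies the 253 mm minimum.
Going = (17 − 1) × 311 = 4976 mm.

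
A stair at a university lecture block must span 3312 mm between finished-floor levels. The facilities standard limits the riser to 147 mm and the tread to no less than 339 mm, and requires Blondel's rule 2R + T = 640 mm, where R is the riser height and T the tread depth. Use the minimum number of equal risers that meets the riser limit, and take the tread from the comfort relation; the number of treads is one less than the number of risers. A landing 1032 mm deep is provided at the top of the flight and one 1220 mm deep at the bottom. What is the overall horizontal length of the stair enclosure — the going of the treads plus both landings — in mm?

3312 / 147 = 22.53, so 23 risers are needed.
Riser R = 3312 / 23 = 144 mm, within the 147 mm limit.
T = 640 − 2·144 = 352 mm, which satisfies the 339 mm minimum.
Treads = 23 − 1 = 22; going = 22 × 352 = 7744 mm.
Enclosure = 7744 + 1032 + 1220 = 9996 mm.

9996 mm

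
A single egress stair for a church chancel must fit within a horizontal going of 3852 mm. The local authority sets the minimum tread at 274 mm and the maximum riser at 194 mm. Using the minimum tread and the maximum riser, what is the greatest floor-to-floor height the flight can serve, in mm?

2910 mm

Treads that fit: ⌊3852 / 274⌋ = 14.
Risers = treads + 1 = 15.
Maximum height = 15 × 194 = 2910 mm.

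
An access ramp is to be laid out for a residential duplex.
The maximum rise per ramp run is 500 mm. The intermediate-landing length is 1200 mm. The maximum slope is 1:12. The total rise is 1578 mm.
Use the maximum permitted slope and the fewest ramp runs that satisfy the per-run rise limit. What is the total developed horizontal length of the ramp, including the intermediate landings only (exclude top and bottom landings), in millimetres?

1578 / 500 = 3.16, so 4 ramp runs are needed. That means 3 intermediate landings.
Ramp run (horizontal) at 1:12: 1578 × 12 = 18936 mm.
3 intermediate landings contribute 3 × 1200 = 3600 mm.
Total developed length = 18936 + 3600 = 22536 mm.

22536 mm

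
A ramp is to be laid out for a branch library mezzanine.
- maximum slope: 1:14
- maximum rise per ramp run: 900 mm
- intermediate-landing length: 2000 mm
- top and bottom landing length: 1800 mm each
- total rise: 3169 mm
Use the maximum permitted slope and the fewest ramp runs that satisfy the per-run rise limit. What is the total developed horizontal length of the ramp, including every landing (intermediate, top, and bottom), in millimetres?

53966 mm

At most 900 each: 3169/900 = 3.52, giving 4 ramp runs. That means 3 intermediate landings.
Ramp run (horizontal) at 1:14: 3169 × 14 = 44366 mm.
3 intermediate landings contribute 3 × 2000 = 6000 mm.
Top and bottom landings: 2 × 1800 = 3600 mm.
Total = 44366 + 6000 + 3600 = 53966 mm.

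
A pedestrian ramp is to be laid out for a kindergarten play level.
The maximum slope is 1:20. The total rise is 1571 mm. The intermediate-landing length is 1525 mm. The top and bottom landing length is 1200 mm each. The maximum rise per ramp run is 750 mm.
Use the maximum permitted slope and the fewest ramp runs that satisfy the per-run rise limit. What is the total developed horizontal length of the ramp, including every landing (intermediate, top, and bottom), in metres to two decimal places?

36.87 m

1571 / 750 = 2.09, so 3 ramp runs are needed. That means 2 intermediate landings.
Horizontal run for 1571 mm of rise at 1:20 is 1571 × 20 = 31420 mm.
2 intermediate landings contribute 2 × 1525 = 3050 mm.
Top and bottom landings: 2 × 1200 = 2400 mm.
Total = 31420 + 3050 + 2400 = 36870 mm.
= 36.87 m.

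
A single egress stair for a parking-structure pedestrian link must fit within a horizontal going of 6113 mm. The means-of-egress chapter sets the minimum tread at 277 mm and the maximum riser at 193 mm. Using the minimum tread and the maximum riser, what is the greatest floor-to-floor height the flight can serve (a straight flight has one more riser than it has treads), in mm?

6113 / 277 = 22.07, so 22 treads fit.
Risers = treads + 1 = 23.
Maximum height = 23 × 193 = 4439 mm.

4439 mm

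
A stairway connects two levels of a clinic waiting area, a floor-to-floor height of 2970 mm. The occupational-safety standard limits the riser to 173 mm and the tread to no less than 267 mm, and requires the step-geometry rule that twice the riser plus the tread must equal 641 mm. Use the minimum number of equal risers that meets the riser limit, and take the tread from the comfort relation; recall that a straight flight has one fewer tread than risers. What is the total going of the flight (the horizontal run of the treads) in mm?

⌈2970/173⌉ = 18 risers.
Riser R = 2970 / 18 = 165 mm, within the 173 mm limit.
From 2R + T = 641: T = 641 − 330 = 311 mm.
Going = (18 − 1) × 311 = 5287 mm.

5287 mm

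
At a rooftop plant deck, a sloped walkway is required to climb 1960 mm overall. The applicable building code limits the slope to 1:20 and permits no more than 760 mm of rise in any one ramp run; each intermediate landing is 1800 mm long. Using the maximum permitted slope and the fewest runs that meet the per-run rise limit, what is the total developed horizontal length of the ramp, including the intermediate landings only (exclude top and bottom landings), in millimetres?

⌈1960/760⌉ = 3 ramp runs. That means 2 intermediate landings.
Ramp run (horizontal) at 1:20: 1960 × 20 = 39200 mm.
Intermediate landings: 2 × 1800 = 3600 mm.
Total developed length = 39200 + 3600 = 42800 mm.

42800 mm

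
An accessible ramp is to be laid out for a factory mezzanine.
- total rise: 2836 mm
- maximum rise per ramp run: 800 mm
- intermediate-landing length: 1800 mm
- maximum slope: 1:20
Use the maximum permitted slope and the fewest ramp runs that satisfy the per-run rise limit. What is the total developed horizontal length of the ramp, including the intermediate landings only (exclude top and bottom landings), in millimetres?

⌈2836/800⌉ = 4 ramp runs. That means 3 intermediate landings.
Ramp run (horizontal) at 1:20: 2836 × 20 = 56720 mm.
Intermediate landings: 3 × 1800 = 5400 mm.
Total developed length = 56720 + 5400 = 62120 mm.

62120 mm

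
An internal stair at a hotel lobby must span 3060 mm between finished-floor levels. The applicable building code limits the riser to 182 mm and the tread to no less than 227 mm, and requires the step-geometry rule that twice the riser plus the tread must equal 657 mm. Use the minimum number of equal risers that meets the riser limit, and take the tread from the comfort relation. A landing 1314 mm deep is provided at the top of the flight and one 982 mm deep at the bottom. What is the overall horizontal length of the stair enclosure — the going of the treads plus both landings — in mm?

7048 mm

3060 / 182 = 16.813 → round up to 17 risers.
Riser R = 3060 / 17 = 180 mm, within the 182 mm limit.
T = 657 − 2·180 = 297 mm, which satisfies the 227 mm minimum.
Treads = 17 − 1 = 16; going = 16 × 297 = 4752 mm.
Add landings: 4752 + 1314 + 982 = 7048 mm.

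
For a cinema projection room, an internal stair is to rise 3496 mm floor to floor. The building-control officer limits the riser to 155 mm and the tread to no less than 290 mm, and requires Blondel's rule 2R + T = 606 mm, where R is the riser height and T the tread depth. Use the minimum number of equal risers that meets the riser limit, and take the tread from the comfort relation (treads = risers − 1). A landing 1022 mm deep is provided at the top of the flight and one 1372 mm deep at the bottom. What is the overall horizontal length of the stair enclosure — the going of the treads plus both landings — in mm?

At most 155 each: 3496/155 = 22.55, giving 23 risers.
Each riser is 3496/23 = 152 mm (≤ 155 mm).
T = 606 − 2·152 = 302 mm, which satisfies the 290 mm minimum.
Treads = 23 − 1 = 22; going = 22 × 302 = 6644 mm.
Add landings: 6644 + 1022 + 1372 = 9038 mm.

9038 mm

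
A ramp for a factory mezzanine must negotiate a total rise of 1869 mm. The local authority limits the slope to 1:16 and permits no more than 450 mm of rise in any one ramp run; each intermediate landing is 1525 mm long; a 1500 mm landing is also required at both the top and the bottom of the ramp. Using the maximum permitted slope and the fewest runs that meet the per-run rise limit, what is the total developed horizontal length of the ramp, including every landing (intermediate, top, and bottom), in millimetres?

⌈1869/450⌉ = 5 ramp runs. That means 4 intermediate landings.
Horizontal run for 1869 mm of rise at 1:16 is 1869 × 16 = 29904 mm.
4 intermediate landings contribute 4 × 1525 = 6100 mm.
Top and bottom landings: 2 × 1500 = 3000 mm.
Total = 29904 + 6100 + 3000 = 39004 mm.

39004 mm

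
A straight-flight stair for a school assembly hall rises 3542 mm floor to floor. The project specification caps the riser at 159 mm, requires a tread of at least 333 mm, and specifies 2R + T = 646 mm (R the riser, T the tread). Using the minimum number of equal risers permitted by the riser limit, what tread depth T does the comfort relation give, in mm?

338 mm

⌈3542/159⌉ = 23 risers.
R = 3542 ÷ 23 = 154 mm.
From 2R + T = 646: T = 646 − 308 = 338 mm.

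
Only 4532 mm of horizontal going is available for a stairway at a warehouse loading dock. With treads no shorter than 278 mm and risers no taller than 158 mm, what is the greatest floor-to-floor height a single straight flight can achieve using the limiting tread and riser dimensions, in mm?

2686 mm

Treads that fit: ⌊4532 / 278⌋ = 16.
Risers = treads + 1 = 17.
Maximum height = 17 × 158 = 2686 mm.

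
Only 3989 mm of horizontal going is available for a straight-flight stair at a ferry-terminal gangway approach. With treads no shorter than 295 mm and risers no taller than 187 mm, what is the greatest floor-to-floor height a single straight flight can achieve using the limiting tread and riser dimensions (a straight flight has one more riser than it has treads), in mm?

2618 mm

3989 / 295 = 13.52, so 13 treads fit.
Risers = treads + 1 = 14.
Maximum height = 14 × 187 = 2618 mm.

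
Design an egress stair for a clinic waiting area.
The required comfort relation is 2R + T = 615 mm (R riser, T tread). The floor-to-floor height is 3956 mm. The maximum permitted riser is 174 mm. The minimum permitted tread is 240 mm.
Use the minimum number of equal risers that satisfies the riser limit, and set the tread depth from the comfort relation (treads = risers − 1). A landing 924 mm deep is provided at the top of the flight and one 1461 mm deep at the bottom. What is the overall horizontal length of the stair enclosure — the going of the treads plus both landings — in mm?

3956 / 174 = 22.736 → round up to 23 risers.
Riser R = 3956 / 23 = 172 mm, within the 174 mm limit.
T = 615 − 2·172 = 271 mm, which satisfies the 240 mm minimum.
Going = (23 − 1) × 271 = 5962 mm.
Enclosure = 5962 + 924 + 1461 = 8347 mm.

8347 mm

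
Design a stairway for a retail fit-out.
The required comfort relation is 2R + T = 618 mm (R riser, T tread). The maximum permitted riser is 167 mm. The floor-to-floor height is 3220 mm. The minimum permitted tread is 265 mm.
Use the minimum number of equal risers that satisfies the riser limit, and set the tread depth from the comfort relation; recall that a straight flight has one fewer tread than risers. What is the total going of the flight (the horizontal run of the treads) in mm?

5624 mm

3220 / 167 = 19.28, so 20 risers are needed.
Each riser is 3220/20 = 161 mm (≤ 167 mm).
Tread T = 618 − 2 × 161 = 296 mm (≥ 265 mm).
Going = (20 − 1) × 296 = 5624 mm.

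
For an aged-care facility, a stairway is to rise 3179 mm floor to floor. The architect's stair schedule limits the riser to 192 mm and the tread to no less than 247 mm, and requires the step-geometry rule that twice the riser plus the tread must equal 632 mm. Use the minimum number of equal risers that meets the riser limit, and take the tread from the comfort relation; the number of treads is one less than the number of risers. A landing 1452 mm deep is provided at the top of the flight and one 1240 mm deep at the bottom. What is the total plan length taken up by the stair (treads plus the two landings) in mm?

6820 mm

⌈3179/192⌉ = 17 risers.
Riser R = 3179 / 17 = 187 mm, within the 192 mm limit.
From 2R + T = 632: T = 632 − 374 = 258 mm.
Going = (17 − 1) × 258 = 4128 mm.
Add landings: 4128 + 1452 + 1240 = 6820 mm.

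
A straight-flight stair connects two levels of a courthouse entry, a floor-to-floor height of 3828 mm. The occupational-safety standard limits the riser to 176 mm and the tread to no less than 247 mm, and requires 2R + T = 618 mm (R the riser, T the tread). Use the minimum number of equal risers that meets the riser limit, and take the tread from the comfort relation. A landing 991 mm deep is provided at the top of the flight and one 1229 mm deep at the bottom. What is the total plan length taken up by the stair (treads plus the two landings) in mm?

3828 / 176 = 21.75, so 22 risers are needed.
Riser R = 3828 / 22 = 174 mm, within the 176 mm limit.
From 2R + T = 618: T = 618 − 348 = 270 mm.
Treads = 22 − 1 = 21; going = 21 × 270 = 5670 mm.
Add landings: 5670 + 991 + 1229 = 7890 mm.

7890 mm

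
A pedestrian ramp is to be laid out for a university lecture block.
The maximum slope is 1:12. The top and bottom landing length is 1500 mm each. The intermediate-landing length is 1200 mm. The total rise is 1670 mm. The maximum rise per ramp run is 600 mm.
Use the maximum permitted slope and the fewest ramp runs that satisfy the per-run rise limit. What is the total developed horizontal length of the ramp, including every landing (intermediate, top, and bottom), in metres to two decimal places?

1670 / 600 = 2.783 → round up to 3 ramp runs. That means 2 intermediate landings.
Horizontal run for 1670 mm of rise at 1:12 is 1670 × 12 = 20040 mm.
2 intermediate landings contribute 2 × 1200 = 2400 mm.
Top and bottom landings: 2 × 1500 = 3000 mm.
Total = 20040 + 2400 + 3000 = 25440 mm.
= 25.44 m.

25.44 m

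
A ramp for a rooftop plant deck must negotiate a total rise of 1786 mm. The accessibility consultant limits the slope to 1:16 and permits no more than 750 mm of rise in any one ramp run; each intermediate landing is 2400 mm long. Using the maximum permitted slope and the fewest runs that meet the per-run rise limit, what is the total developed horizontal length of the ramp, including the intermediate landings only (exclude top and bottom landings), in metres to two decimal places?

33.38 m

1786 / 750 = 2.381 → round up to 3 ramp runs. That means 2 intermediate landings.
Horizontal run for 1786 mm of rise at 1:16 is 1786 × 16 = 28576 mm.
2 intermediate landings contribute 2 × 2400 = 4800 mm.
Developed length = 28576 + 4800 = 33376 mm.
= 33.38 m.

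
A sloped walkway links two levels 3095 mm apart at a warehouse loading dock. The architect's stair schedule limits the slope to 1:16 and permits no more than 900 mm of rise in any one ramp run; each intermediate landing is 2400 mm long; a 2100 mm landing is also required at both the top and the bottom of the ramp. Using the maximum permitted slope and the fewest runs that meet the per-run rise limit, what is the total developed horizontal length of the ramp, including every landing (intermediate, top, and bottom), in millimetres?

60920 mm

3095 / 900 = 3.44, so 4 ramp runs are needed. That means 3 intermediate landings.
Ramp run (horizontal) at 1:16: 3095 × 16 = 49520 mm.
3 intermediate landings contribute 3 × 2400 = 7200 mm.
Top and bottom landings: 2 × 2100 = 4200 mm.
Total = 49520 + 7200 + 4200 = 60920 mm.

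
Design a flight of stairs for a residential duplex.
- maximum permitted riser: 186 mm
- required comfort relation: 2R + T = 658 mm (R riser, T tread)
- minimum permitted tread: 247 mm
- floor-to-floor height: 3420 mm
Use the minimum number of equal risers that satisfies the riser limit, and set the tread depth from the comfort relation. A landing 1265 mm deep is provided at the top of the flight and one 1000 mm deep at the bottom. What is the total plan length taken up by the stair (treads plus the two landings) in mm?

7629 mm

3420 / 186 = 18.39, so 19 risers are needed.
Riser R = 3420 / 19 = 180 mm, within the 186 mm limit.
Tread T = 658 − 2 × 180 = 298 mm (≥ 247 mm).
19 risers give 18 treads; going = 18 × 298 = 5364 mm.
Enclosure = 5364 + 1265 + 1000 = 7629 mm.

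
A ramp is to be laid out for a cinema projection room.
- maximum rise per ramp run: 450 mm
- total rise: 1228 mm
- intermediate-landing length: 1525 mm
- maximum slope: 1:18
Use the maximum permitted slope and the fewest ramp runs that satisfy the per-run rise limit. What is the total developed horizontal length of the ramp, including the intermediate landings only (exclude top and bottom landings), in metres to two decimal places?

1228 / 450 = 2.73, so 3 ramp runs are needed. That means 2 intermediate landings.
Ramp run (horizontal) at 1:18: 1228 × 18 = 22104 mm.
Intermediate landings: 2 × 1525 = 3050 mm.
Total developed length = 22104 + 3050 = 25154 mm.
= 25.15 m.

25.15 m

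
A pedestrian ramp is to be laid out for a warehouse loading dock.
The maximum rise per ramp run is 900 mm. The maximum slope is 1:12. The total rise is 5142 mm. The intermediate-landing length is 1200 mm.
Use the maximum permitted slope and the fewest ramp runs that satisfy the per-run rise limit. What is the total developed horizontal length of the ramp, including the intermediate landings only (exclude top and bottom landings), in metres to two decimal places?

⌈5142/900⌉ = 6 ramp runs. That means 5 intermediate landings.
Ramp run (horizontal) at 1:12: 5142 × 12 = 61704 mm.
Intermediate landings: 5 × 1200 = 6000 mm.
Developed length = 61704 + 6000 = 67704 mm.
= 67.70 m.

67.70 m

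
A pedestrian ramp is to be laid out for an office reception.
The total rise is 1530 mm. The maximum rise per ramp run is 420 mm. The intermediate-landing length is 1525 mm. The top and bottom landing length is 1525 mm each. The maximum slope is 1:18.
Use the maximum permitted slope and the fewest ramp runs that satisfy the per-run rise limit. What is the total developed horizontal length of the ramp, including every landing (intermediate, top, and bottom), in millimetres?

35165 mm

⌈1530/420⌉ = 4 ramp runs. That means 3 intermediate landings.
Ramp run (horizontal) at 1:18: 1530 × 18 = 27540 mm.
Intermediate landings: 3 × 1525 = 4575 mm.
Top and bottom landings: 2 × 1525 = 3050 mm.
Total = 27540 + 4575 + 3050 = 35165 mm.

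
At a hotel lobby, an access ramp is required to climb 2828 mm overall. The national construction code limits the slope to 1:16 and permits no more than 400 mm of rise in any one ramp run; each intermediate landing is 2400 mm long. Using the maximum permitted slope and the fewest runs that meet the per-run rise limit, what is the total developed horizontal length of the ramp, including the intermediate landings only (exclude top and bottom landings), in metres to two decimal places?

62.05 m

⌈2828/400⌉ = 8 ramp runs. That means 7 intermediate landings.
Ramp run (horizontal) at 1:16: 2828 × 16 = 45248 mm.
Intermediate landings: 7 × 2400 = 16800 mm.
Developed length = 45248 + 16800 = 62048 mm.
= 62.05 m.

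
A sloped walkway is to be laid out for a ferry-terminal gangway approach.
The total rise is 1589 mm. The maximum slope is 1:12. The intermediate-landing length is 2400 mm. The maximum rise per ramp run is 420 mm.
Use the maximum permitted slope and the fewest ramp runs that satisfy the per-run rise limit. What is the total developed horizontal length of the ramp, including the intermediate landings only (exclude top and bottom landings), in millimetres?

26268 mm

At most 420 each: 1589/420 = 3.78, giving 4 ramp runs. That means 3 intermediate landings.
Ramp run (horizontal) at 1:12: 1589 × 12 = 19068 mm.
Intermediate landings: 3 × 2400 = 7200 mm.
Developed length = 19068 + 7200 = 26268 mm.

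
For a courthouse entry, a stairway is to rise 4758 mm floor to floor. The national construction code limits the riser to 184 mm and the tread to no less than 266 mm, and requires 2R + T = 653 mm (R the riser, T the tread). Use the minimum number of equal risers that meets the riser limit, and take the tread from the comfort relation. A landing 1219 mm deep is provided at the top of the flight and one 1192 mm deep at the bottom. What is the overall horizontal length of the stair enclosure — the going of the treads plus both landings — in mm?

4758 / 184 = 25.86, so 26 risers are needed.
R = 4758 ÷ 26 = 183 mm.
Tread T = 653 − 2 × 183 = 287 mm (≥ 266 mm).
26 risers give 25 treads; going = 25 × 287 = 7175 mm.
Add landings: 7175 + 1219 + 1192 = 9586 mm.

9586 mm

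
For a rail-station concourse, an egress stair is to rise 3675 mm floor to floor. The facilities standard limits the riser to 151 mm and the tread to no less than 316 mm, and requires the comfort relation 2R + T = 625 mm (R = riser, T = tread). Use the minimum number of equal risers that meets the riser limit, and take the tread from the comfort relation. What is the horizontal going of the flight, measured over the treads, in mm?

7944 mm

At most 151 each: 3675/151 = 24.34, giving 25 risers.
Each riser is 3675/25 = 147 mm (≤ 151 mm).
T = 625 − 2·147 = 331 mm, which satisfies the 316 mm minimum.
Treads = 25 − 1 = 24; going = 24 × 331 = 7944 mm.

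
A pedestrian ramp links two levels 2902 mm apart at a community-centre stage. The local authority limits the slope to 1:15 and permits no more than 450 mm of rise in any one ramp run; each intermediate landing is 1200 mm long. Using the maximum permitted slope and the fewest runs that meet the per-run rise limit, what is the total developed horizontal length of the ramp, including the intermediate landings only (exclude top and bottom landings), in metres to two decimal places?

2902 / 450 = 6.449 → round up to 7 ramp runs. That means 6 intermediate landings.
Ramp run (horizontal) at 1:15: 2902 × 15 = 43530 mm.
Intermediate landings: 6 × 1200 = 7200 mm.
Developed length = 43530 + 7200 = 50730 mm.
= 50.73 m.

50.73 m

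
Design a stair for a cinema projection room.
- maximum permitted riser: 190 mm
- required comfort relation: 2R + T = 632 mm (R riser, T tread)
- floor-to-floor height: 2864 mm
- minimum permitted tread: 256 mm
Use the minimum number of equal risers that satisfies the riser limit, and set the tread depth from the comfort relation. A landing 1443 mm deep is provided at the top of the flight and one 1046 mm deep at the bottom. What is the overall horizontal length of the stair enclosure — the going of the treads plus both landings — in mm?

2864 / 190 = 15.074 → round up to 16 risers.
Each riser is 2864/16 = 179 mm (≤ 190 mm).
Tread T = 632 − 2 × 179 = 274 mm (≥ 256 mm).
Going = (16 − 1) × 274 = 4110 mm.
Add landings: 4110 + 1443 + 1046 = 6599 mm.

6599 mm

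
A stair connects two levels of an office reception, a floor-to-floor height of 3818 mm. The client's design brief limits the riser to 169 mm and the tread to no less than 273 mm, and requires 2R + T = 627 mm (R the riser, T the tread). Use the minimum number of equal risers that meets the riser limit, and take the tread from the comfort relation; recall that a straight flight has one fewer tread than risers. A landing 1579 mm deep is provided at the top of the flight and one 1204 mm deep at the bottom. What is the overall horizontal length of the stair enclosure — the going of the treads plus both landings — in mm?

At most 169 each: 3818/169 = 22.59, giving 23 risers.
Riser R = 3818 / 23 = 166 mm, within the 169 mm limit.
T = 627 − 2·166 = 295 mm, which satisfies the 273 mm minimum.
Going = (23 − 1) × 295 = 6490 mm.
Add landings: 6490 + 1579 + 1204 = 9273 mm.

9273 mm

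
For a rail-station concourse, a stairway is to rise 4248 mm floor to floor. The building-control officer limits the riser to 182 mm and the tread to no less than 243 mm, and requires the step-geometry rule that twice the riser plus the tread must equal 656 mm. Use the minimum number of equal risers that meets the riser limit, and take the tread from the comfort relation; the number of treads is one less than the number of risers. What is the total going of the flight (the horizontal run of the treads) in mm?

4248 / 182 = 23.34, so 24 risers are needed.
R = 4248 ÷ 24 = 177 mm.
From 2R + T = 656: T = 656 − 354 = 302 mm.
24 risers give 23 treads; going = 23 × 302 = 6946 mm.

6946 mm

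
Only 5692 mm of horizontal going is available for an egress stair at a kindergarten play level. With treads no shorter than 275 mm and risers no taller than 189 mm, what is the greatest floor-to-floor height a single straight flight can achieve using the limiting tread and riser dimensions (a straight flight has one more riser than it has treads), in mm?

3969 mm

Treads that fit: ⌊5692 / 275⌋ = 20.
Risers = treads + 1 = 21.
Maximum height = 21 × 189 = 3969 mm.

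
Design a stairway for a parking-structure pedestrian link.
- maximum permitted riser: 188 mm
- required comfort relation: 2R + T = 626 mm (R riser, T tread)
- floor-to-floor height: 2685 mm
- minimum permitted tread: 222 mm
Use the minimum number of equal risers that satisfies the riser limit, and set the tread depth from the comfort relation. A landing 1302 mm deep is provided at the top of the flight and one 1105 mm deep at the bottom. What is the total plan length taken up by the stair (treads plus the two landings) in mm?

6159 mm

2685 / 188 = 14.28, so 15 risers are needed.
R = 2685 ÷ 15 = 179 mm.
T = 626 − 2·179 = 268 mm, which satisfies the 222 mm minimum.
Treads = 15 − 1 = 14; going = 14 × 268 = 3752 mm.
Add landings: 3752 + 1302 + 1105 = 6159 mm.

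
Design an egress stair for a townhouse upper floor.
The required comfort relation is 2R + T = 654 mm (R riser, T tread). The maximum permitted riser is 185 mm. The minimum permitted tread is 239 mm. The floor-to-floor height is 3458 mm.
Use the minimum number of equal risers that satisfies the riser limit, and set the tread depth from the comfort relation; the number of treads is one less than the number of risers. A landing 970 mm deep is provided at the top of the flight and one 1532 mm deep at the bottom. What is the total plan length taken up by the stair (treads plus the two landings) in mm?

7722 mm

3458 / 185 = 18.69, so 19 risers are needed.
Each riser is 3458/19 = 182 mm (≤ 185 mm).
T = 654 − 2·182 = 290 mm, which satisfies the 239 mm minimum.
Going = (19 − 1) × 290 = 5220 mm.
Add landings: 5220 + 970 + 1532 = 7722 mm.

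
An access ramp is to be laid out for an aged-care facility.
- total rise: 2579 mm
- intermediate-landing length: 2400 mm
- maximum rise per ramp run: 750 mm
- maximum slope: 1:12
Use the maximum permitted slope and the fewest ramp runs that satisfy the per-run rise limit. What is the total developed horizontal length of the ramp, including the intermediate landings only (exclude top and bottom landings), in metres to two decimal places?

38.15 m

2579 / 750 = 3.44, so 4 ramp runs are needed. That means 3 intermediate landings.
Ramp run (horizontal) at 1:12: 2579 × 12 = 30948 mm.
Intermediate landings: 3 × 2400 = 7200 mm.
Developed length = 30948 + 7200 = 38148 mm.
= 38.15 m.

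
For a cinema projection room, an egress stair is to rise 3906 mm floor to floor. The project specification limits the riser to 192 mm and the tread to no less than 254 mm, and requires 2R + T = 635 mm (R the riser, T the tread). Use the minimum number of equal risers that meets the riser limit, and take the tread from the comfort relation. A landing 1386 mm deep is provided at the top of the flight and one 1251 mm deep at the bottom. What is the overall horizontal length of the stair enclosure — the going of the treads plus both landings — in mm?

7897 mm

3906 / 192 = 20.34, so 21 risers are needed.
Riser R = 3906 / 21 = 186 mm, within the 192 mm limit.
From 2R + T = 635: T = 635 − 372 = 263 mm.
Treads = 21 − 1 = 20; going = 20 × 263 = 5260 mm.
Enclosure = 5260 + 1386 + 1251 = 7897 mm.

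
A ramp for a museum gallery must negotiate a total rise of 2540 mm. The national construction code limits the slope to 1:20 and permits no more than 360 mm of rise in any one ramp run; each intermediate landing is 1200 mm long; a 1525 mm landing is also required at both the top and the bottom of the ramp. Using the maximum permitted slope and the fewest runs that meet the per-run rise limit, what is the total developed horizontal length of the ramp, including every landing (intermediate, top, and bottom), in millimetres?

⌈2540/360⌉ = 8 ramp runs. That means 7 intermediate landings.
Ramp run (horizontal) at 1:20: 2540 × 20 = 50800 mm.
7 intermediate landings contribute 7 × 1200 = 8400 mm.
Top and bottom landings: 2 × 1525 = 3050 mm.
Total = 50800 + 8400 + 3050 = 62250 mm.

62250 mm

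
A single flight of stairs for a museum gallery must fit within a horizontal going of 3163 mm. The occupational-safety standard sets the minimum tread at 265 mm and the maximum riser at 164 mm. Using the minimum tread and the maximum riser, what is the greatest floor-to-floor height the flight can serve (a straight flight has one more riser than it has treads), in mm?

1968 mm

3163 / 265 = 11.94, so 11 treads fit.
Risers = treads + 1 = 12.
Maximum height = 12 × 164 = 1968 mm.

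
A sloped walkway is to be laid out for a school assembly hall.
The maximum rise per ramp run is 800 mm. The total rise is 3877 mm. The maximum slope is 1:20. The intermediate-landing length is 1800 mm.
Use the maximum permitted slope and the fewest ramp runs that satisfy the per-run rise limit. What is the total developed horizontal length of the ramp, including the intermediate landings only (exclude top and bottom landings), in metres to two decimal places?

84.74 m

⌈3877/800⌉ = 5 ramp runs. That means 4 intermediate landings.
Horizontal run for 3877 mm of rise at 1:20 is 3877 × 20 = 77540 mm.
4 intermediate landings contribute 4 × 1800 = 7200 mm.
Total developed length = 77540 + 7200 = 84740 mm.
= 84.74 m.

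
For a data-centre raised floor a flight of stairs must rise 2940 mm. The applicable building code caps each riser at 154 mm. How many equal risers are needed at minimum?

20 risers

2940 / 154 = 19.09, so 20 risers are needed.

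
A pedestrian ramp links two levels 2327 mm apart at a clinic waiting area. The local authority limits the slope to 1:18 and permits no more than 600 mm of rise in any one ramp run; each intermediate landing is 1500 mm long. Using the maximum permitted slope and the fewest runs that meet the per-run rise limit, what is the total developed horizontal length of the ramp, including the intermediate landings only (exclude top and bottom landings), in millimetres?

2327 / 600 = 3.88, so 4 ramp runs are needed. That means 3 intermediate landings.
Horizontal run for 2327 mm of rise at 1:18 is 2327 × 18 = 41886 mm.
Intermediate landings: 3 × 1500 = 4500 mm.
Total developed length = 41886 + 4500 = 46386 mm.

46386 mm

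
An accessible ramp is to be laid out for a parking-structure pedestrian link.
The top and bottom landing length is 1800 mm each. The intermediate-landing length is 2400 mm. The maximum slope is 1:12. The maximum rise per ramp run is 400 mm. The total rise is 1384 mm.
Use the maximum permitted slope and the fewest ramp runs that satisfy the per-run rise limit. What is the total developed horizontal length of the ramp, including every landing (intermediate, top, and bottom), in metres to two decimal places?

27.41 m

At most 400 each: 1384/400 = 3.46, giving 4 ramp runs. That means 3 intermediate landings.
Ramp run (horizontal) at 1:12: 1384 × 12 = 16608 mm.
3 intermediate landings contribute 3 × 2400 = 7200 mm.
Top and bottom landings: 2 × 1800 = 3600 mm.
Total = 16608 + 7200 + 3600 = 27408 mm.
= 27.41 m.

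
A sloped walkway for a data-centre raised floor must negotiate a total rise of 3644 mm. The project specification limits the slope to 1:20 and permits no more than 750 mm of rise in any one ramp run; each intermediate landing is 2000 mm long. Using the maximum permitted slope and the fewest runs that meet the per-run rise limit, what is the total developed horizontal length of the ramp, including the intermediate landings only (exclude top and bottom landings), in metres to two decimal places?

3644 / 750 = 4.859 → round up to 5 ramp runs. That means 4 intermediate landings.
Horizontal run for 3644 mm of rise at 1:20 is 3644 × 20 = 72880 mm.
4 intermediate landings contribute 4 × 2000 = 8000 mm.
Total developed length = 72880 + 8000 = 80880 mm.
= 80.88 m.

80.88 m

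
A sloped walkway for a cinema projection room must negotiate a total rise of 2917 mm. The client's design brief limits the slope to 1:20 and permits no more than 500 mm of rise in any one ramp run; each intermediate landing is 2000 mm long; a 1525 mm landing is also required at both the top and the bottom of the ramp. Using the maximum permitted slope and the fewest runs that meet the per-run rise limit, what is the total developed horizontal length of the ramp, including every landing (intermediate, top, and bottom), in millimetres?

71390 mm

2917 / 500 = 5.83, so 6 ramp runs are needed. That means 5 intermediate landings.
Ramp run (horizontal) at 1:20: 2917 × 20 = 58340 mm.
Intermediate landings: 5 × 2000 = 10000 mm.
Top and bottom landings: 2 × 1525 = 3050 mm.
Total = 58340 + 10000 + 3050 = 71390 mm.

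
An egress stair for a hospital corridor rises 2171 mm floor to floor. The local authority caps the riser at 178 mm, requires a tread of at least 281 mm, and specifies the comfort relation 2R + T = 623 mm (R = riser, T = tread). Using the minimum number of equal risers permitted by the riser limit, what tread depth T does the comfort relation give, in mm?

289 mm

At most 178 each: 2171/178 = 12.20, giving 13 risers.
R = 2171 ÷ 13 = 167 mm.
Tread T = 623 − 2 × 167 = 289 mm (≥ 281 mm).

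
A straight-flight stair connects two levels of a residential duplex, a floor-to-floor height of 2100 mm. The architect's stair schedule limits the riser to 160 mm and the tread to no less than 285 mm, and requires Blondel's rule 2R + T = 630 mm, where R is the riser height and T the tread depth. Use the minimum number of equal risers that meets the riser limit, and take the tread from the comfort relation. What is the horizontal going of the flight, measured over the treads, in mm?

2100 / 160 = 13.12, so 14 risers are needed.
Riser R = 2100 / 14 = 150 mm, within the 160 mm limit.
T = 630 − 2·150 = 330 mm, which satisfies the 285 mm minimum.
14 risers give 13 treads; going = 13 × 330 = 4290 mm.

4290 mm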